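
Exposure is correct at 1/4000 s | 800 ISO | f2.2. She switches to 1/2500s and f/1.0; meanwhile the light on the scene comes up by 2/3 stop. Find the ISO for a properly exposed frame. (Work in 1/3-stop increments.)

Scene light: 2/3 stop brighter.
Shutter speed: 1/4000 → 1/3200 → 1/2500 — 2/3 stop slower (brighter).
Aperture: f/2.2 → f/2 → f/1.8 → f/1.6 → f/1.4 → f/1.2 → f/1.1 → f/1.0 — 2 1/3 stops wider (brighter).
Net so far: 3 2/3 stops brighter. ISO: 800 → 640 → 500 → 400 → 320 → 250 → 200 → 160 → 125 → 100 → 80 → 64.

ISO 64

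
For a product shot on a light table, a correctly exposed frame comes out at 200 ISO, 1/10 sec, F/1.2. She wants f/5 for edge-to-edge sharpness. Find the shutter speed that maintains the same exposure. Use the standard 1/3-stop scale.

1.6 s

Aperture: f/1.2 → f/1.4 → f/1.6 → f/1.8 → f/2 → f/2.2 → f/2.5 → f/2.8 → f/3.2 → f/3.5 → f/4 → f/4.5 → f/5 — 4 stops narrower (darker).
Need 4 stops brighter from the shutter speed: 1/10 → 1/8 → 1/6 → 1/5 → 1/4 → 0.3 → 0.4 → 0.5 → 0.6 → 0.8 → 1 → 1.3 → 1.6.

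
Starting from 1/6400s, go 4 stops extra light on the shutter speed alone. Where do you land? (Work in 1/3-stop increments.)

Shutter speed: 1/6400 → 1/5000 → 1/4000 → 1/3200 → 1/2500 → 1/2000 → 1/1600 → 1/1250 → 1/1000 → 1/800 → 1/640 → 1/500 → 1/400 — 4 stops slower (brighter).

1/400s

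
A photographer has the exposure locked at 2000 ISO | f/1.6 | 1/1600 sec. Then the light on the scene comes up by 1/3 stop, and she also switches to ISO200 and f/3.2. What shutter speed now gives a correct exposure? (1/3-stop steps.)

Scene light: 1/3 stop brighter.
ISO: 2000 → 1600 → 1250 → 1000 → 800 → 640 → 500 → 400 → 320 → 250 → 200 — 3 1/3 stops lower (darker).
Aperture: f/1.6 → f/1.8 → f/2 → f/2.2 → f/2.5 → f/2.8 → f/3.2 — 2 stops narrower (darker).
Net so far: 5 stops darker. Shutter speed: 1/1600 → 1/1250 → 1/1000 → 1/800 → 1/640 → 1/500 → 1/400 → 1/320 → 1/250 → 1/200 → 1/160 → 1/125 → 1/100 → 1/80 → 1/60 → 1/50.

1/50s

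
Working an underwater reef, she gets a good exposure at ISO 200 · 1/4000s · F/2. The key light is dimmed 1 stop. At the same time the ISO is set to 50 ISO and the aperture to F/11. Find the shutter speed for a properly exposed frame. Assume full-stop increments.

Scene light: 1 stop darker.
ISO: 200 → 100 → 50 — 2 stops lower (darker).
Aperture: f/2 → f/2.8 → f/4 → f/5.6 → f/8 → f/11 — 5 stops smaller aperture (darker).
Net so far: 8 stops darker. Shutter speed: 1/4000 → 1/2000 → 1/1000 → 1/500 → 1/250 → 1/125 → 1/60 → 1/30 → 1/15.

1/15s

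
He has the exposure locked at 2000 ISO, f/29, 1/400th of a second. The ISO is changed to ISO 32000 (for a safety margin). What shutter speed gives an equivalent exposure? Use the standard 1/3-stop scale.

1/6400s

ISO: 2000 → 2500 → 3200 → 4000 → 5000 → 6400 → 8000 → 10000 → 12800 → 16000 → 20000 → 25600 → 32000 — 4 stops raised (brighter).
Need 4 stops darker from the shutter speed: 1/400 → 1/500 → 1/640 → 1/800 → 1/1000 → 1/1250 → 1/1600 → 1/2000 → 1/2500 → 1/3200 → 1/4000 → 1/5000 → 1/6400.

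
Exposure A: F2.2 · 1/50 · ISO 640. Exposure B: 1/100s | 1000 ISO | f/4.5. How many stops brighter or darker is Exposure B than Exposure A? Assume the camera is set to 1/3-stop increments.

2 1/3 stops darker

Aperture: f/2.2 → f/2.5 → f/2.8 → f/3.2 → f/3.5 → f/4 → f/4.5 — 2 stops narrower (darker).
Shutter speed: 1/50 → 1/60 → 1/80 → 1/100 — 1 stop faster (darker).
ISO: 640 → 800 → 1000 — 2/3 stop raised (brighter).
Net: −2 −1 +2/3 = −2 1/3 stops.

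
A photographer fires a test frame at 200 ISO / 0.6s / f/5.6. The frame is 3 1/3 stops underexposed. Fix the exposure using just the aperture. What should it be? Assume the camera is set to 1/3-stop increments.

f/1.8

Underexposed by 3 1/3 stops → need 3 1/3 stops brighter.
Aperture: f/5.6 → f/5 → f/4.5 → f/4 → f/3.5 → f/3.2 → f/2.8 → f/2.5 → f/2.2 → f/2 → f/1.8.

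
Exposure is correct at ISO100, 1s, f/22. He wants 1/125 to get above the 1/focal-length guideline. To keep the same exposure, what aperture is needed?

Shutter speed: 1 → 1/2 → 1/4 → 1/8 → 1/15 → 1/30 → 1/60 → 1/125 — 7 stops shorter (darker).
Need 7 stops brighter from the aperture: f/22 → f/16 → f/11 → f/8 → f/5.6 → f/4 → f/2.8 → f/2.

f/2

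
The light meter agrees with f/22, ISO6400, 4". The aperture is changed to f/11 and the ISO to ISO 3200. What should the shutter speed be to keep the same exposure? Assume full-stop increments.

2 s

Aperture: f/22 → f/16 → f/11 — 2 stops wider (brighter).
ISO: 6400 → 3200 — 1 stop dropped (darker).
Net change so far: 1 stop brighter. Offset with the shutter speed: 4 → 2.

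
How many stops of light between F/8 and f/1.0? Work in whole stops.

f/8 → f/5.6 → f/4 → f/2.8 → f/2 → f/1.4 → f/1.0 — count the steps: 6 stops.

6 stops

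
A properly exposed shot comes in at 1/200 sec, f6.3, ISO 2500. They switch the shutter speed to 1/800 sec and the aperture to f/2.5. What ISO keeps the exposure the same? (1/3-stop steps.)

ISO 1600

Shutter speed: 1/200 → 1/250 → 1/320 → 1/400 → 1/500 → 1/640 → 1/800 — 2 stops shorter (darker).
Aperture: f/6.3 → f/5.6 → f/5 → f/4.5 → f/4 → f/3.5 → f/3.2 → f/2.8 → f/2.5 — 2 2/3 stops larger aperture (brighter).
Net change so far: 2/3 stop brighter. Offset with the ISO: 2500 → 2000 → 1600.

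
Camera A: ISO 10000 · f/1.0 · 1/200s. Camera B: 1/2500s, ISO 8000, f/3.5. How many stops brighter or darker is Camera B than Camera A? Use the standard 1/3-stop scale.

Aperture: f/1.0 → f/1.1 → f/1.2 → f/1.4 → f/1.6 → f/1.8 → f/2 → f/2.2 → f/2.5 → f/2.8 → f/3.2 → f/3.5 — 3 2/3 stops narrower (darker).
Shutter speed: 1/200 → 1/250 → 1/320 → 1/400 → 1/500 → 1/640 → 1/800 → 1/1000 → 1/1250 → 1/1600 → 1/2000 → 1/2500 — 3 2/3 stops shorter (darker).
ISO: 10000 → 8000 — 1/3 stop lower (darker).
Net: −3 2/3 −3 2/3 −1/3 = −7 2/3 stops.

7 2/3 stops darker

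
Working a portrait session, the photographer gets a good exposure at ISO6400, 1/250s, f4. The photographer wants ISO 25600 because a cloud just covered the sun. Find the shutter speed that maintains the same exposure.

1/1000s

ISO: 6400 → 12800 → 25600 — 2 stops higher (brighter).
Need 2 stops darker from the shutter speed: 1/250 → 1/500 → 1/1000.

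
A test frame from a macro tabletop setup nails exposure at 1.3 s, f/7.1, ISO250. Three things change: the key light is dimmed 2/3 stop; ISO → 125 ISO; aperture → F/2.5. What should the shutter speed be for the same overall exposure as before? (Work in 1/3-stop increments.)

0.5 s

Scene light: 2/3 stop darker.
ISO: 250 → 200 → 160 → 125 — 1 stop lower (darker).
Aperture: f/7.1 → f/6.3 → f/5.6 → f/5 → f/4.5 → f/4 → f/3.5 → f/3.2 → f/2.8 → f/2.5 — 3 stops opened up (brighter).
Net so far: 1 1/3 stops brighter. Shutter speed: 1.3 → 1 → 0.8 → 0.6 → 0.5.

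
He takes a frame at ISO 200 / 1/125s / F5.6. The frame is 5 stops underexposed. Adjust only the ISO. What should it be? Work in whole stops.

Underexposed by 5 stops → need 5 stops brighter.
ISO: 200 → 400 → 800 → 1600 → 3200 → 6400.

ISO 6400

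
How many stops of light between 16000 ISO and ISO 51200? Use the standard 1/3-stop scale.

16000 → 20000 → 25600 → 32000 → 40000 → 51200 — count the steps: 5 third-stops = 1 2/3 stops.

1 2/3 stops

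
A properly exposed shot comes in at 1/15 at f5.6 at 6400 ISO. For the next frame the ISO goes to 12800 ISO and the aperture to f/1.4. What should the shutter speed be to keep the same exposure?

1/500s

ISO: 6400 → 12800 — 1 stop higher (brighter).
Aperture: f/5.6 → f/4 → f/2.8 → f/2 → f/1.4 — 4 stops wider (brighter).
Net change so far: 5 stops brighter. Offset with the shutter speed: 1/15 → 1/30 → 1/60 → 1/125 → 1/250 → 1/500.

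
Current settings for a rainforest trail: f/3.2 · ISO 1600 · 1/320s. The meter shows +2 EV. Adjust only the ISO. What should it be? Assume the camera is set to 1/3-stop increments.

Overexposed by 2 stops → need 2 stops darker.
ISO: 1600 → 1250 → 1000 → 800 → 640 → 500 → 400.

ISO 400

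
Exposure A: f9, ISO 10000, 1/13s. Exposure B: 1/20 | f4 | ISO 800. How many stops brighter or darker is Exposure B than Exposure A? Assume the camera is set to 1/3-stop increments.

Aperture: f/9 → f/8 → f/7.1 → f/6.3 → f/5.6 → f/5 → f/4.5 → f/4 — 2 1/3 stops opened up (brighter).
Shutter speed: 1/13 → 1/15 → 1/20 — 2/3 stop shorter (darker).
ISO: 10000 → 8000 → 6400 → 5000 → 4000 → 3200 → 2500 → 2000 → 1600 → 1250 → 1000 → 800 — 3 2/3 stops dropped (darker).
Net: +2 1/3 −2/3 −3 2/3 = −2 stops.

2 stops darker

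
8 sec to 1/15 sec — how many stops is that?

8 → 4 → 2 → 1 → 1/2 → 1/4 → 1/8 → 1/15 — count the steps: 7 stops.

7 stops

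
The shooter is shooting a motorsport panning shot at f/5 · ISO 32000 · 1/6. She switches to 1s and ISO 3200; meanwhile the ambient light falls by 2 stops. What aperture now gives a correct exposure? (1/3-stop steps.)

Scene light: 2 stops darker.
Shutter speed: 1/6 → 1/5 → 1/4 → 0.3 → 0.4 → 0.5 → 0.6 → 0.8 → 1 — 2 2/3 stops longer (brighter).
ISO: 32000 → 25600 → 20000 → 16000 → 12800 → 10000 → 8000 → 6400 → 5000 → 4000 → 3200 — 3 1/3 stops dropped (darker).
Net so far: 2 2/3 stops darker. Aperture: f/5 → f/4.5 → f/4 → f/3.5 → f/3.2 → f/2.8 → f/2.5 → f/2.2 → f/2.

f/2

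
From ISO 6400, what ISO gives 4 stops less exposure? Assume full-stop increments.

ISO: 6400 → 3200 → 1600 → 800 → 400 — 4 stops lower (darker).

ISO 400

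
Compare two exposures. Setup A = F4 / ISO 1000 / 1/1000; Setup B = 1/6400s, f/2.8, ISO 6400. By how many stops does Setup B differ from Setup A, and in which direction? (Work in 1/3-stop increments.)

Aperture: f/4 → f/3.5 → f/3.2 → f/2.8 — 1 stop opened up (brighter).
Shutter speed: 1/1000 → 1/1250 → 1/1600 → 1/2000 → 1/2500 → 1/3200 → 1/4000 → 1/5000 → 1/6400 — 2 2/3 stops shorter (darker).
ISO: 1000 → 1250 → 1600 → 2000 → 2500 → 3200 → 4000 → 5000 → 6400 — 2 2/3 stops raised (brighter).
Net: +1 −2 2/3 +2 2/3 = +1 stop.

1 stop brighter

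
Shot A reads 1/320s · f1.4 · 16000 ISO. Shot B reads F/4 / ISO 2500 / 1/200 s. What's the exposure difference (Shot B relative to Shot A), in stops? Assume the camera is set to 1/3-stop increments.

Aperture: f/1.4 → f/1.6 → f/1.8 → f/2 → f/2.2 → f/2.5 → f/2.8 → f/3.2 → f/3.5 → f/4 — 3 stops stopped down (darker).
Shutter speed: 1/320 → 1/250 → 1/200 — 2/3 stop longer (brighter).
ISO: 16000 → 12800 → 10000 → 8000 → 6400 → 5000 → 4000 → 3200 → 2500 — 2 2/3 stops lower (darker).
Net: −3 +2/3 −2 2/3 = −5 stops.

5 stops darker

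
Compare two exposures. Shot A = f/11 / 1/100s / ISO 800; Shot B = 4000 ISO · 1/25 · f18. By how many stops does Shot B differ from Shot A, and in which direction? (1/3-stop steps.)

3 stops brighter

Aperture: f/11 → f/13 → f/14 → f/16 → f/18 — 1 1/3 stops stopped down (darker).
Shutter speed: 1/100 → 1/80 → 1/60 → 1/50 → 1/40 → 1/30 → 1/25 — 2 stops longer (brighter).
ISO: 800 → 1000 → 1250 → 1600 → 2000 → 2500 → 3200 → 4000 — 2 1/3 stops higher (brighter).
Net: −1 1/3 +2 +2 1/3 = +3 stops.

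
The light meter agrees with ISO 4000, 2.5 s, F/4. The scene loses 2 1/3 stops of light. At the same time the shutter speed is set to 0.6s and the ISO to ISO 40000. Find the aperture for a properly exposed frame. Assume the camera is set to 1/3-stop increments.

Scene light: 2 1/3 stops darker.
Shutter speed: 2.5 → 2 → 1.6 → 1.3 → 1 → 0.8 → 0.6 — 2 stops shorter (darker).
ISO: 4000 → 5000 → 6400 → 8000 → 10000 → 12800 → 16000 → 20000 → 25600 → 32000 → 40000 — 3 1/3 stops raised (brighter).
Net so far: 1 stop darker. Aperture: f/4 → f/3.5 → f/3.2 → f/2.8.

f/2.8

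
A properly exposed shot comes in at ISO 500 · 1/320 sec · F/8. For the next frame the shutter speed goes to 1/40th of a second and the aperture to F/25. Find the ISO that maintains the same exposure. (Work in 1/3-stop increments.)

Shutter speed: 1/320 → 1/250 → 1/200 → 1/160 → 1/125 → 1/100 → 1/80 → 1/60 → 1/50 → 1/40 — 3 stops longer (brighter).
Aperture: f/8 → f/9 → f/10 → f/11 → f/13 → f/14 → f/16 → f/18 → f/20 → f/22 → f/25 — 3 1/3 stops smaller aperture (darker).
Net change so far: 1/3 stop darker. Offset with the ISO: 500 → 640.

ISO 640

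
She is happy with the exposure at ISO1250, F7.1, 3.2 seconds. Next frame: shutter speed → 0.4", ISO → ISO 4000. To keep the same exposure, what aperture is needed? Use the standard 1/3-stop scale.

Shutter speed: 3.2 → 2.5 → 2 → 1.6 → 1.3 → 1 → 0.8 → 0.6 → 0.5 → 0.4 — 3 stops faster (darker).
ISO: 1250 → 1600 → 2000 → 2500 → 3200 → 4000 — 1 2/3 stops higher (brighter).
Net change so far: 1 1/3 stops darker. Offset with the aperture: f/7.1 → f/6.3 → f/5.6 → f/5 → f/4.5.

f/4.5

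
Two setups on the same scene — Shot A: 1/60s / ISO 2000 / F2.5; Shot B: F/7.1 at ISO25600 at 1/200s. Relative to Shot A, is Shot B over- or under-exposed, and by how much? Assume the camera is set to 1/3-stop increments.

1 stop darker

Aperture: f/2.5 → f/2.8 → f/3.2 → f/3.5 → f/4 → f/4.5 → f/5 → f/5.6 → f/6.3 → f/7.1 — 3 stops narrower (darker).
Shutter speed: 1/60 → 1/80 → 1/100 → 1/125 → 1/160 → 1/200 — 1 2/3 stops faster (darker).
ISO: 2000 → 2500 → 3200 → 4000 → 5000 → 6400 → 8000 → 10000 → 12800 → 16000 → 20000 → 25600 — 3 2/3 stops higher (brighter).
Net: −3 −1 2/3 +3 2/3 = −1 stop.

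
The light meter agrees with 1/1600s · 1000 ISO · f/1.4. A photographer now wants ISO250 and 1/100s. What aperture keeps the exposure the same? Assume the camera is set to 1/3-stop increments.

ISO: 1000 → 800 → 640 → 500 → 400 → 320 → 250 — 2 stops lower (darker).
Shutter speed: 1/1600 → 1/1250 → 1/1000 → 1/800 → 1/640 → 1/500 → 1/400 → 1/320 → 1/250 → 1/200 → 1/160 → 1/125 → 1/100 — 4 stops slower (brighter).
Net change so far: 2 stops brighter. Offset with the aperture: f/1.4 → f/1.6 → f/1.8 → f/2 → f/2.2 → f/2.5 → f/2.8.

f/2.8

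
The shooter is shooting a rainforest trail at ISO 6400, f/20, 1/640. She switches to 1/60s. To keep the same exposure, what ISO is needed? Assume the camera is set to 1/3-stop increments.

ISO 640

Shutter speed: 1/640 → 1/500 → 1/400 → 1/320 → 1/250 → 1/200 → 1/160 → 1/125 → 1/100 → 1/80 → 1/60 — 3 1/3 stops longer (brighter).
Need 3 1/3 stops darker from the ISO: 6400 → 5000 → 4000 → 3200 → 2500 → 2000 → 1600 → 1250 → 1000 → 800 → 640.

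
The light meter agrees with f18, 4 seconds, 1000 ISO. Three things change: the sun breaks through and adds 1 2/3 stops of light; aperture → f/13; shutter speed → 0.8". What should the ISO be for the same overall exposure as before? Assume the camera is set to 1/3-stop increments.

ISO 800

Scene light: 1 2/3 stops brighter.
Aperture: f/18 → f/16 → f/14 → f/13 — 1 stop larger aperture (brighter).
Shutter speed: 4 → 3.2 → 2.5 → 2 → 1.6 → 1.3 → 1 → 0.8 — 2 1/3 stops shorter (darker).
Net so far: 1/3 stop brighter. ISO: 1000 → 800.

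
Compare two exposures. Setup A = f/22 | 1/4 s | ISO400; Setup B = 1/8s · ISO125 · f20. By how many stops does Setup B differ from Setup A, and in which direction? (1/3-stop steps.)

2 1/3 stops darker

Aperture: f/22 → f/20 — 1/3 stop larger aperture (brighter).
Shutter speed: 1/4 → 1/5 → 1/6 → 1/8 — 1 stop faster (darker).
ISO: 400 → 320 → 250 → 200 → 160 → 125 — 1 2/3 stops dropped (darker).
Net: +1/3 −1 −1 2/3 = −2 1/3 stops.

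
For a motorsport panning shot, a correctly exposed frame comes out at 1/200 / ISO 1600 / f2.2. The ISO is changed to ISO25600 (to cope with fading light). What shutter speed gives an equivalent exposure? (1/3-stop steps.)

1/3200s

ISO: 1600 → 2000 → 2500 → 3200 → 4000 → 5000 → 6400 → 8000 → 10000 → 12800 → 16000 → 20000 → 25600 — 4 stops higher (brighter).
Need 4 stops darker from the shutter speed: 1/200 → 1/250 → 1/320 → 1/400 → 1/500 → 1/640 → 1/800 → 1/1000 → 1/1250 → 1/1600 → 1/2000 → 1/2500 → 1/3200.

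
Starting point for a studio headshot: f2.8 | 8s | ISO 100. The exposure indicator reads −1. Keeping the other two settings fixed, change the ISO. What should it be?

ISO 200

Underexposed by 1 stop → need 1 stop brighter.
ISO: 100 → 200.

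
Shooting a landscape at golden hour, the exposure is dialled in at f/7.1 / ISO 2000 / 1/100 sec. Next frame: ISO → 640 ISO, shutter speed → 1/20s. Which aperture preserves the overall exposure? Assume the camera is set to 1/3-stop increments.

f/9

ISO: 2000 → 1600 → 1250 → 1000 → 800 → 640 — 1 2/3 stops lower (darker).
Shutter speed: 1/100 → 1/80 → 1/60 → 1/50 → 1/40 → 1/30 → 1/25 → 1/20 — 2 1/3 stops slower (brighter).
Net change so far: 2/3 stop brighter. Offset with the aperture: f/7.1 → f/8 → f/9.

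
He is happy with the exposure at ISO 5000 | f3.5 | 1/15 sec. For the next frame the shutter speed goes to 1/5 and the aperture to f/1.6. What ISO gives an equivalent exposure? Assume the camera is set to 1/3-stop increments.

ISO 320

Shutter speed: 1/15 → 1/13 → 1/10 → 1/8 → 1/6 → 1/5 — 1 2/3 stops slower (brighter).
Aperture: f/3.5 → f/3.2 → f/2.8 → f/2.5 → f/2.2 → f/2 → f/1.8 → f/1.6 — 2 1/3 stops wider (brighter).
Net change so far: 4 stops brighter. Offset with the ISO: 5000 → 4000 → 3200 → 2500 → 2000 → 1600 → 1250 → 1000 → 800 → 640 → 500 → 400 → 320.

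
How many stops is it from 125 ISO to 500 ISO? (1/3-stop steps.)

2 stops

125 → 160 → 200 → 250 → 320 → 400 → 500 — count the steps: 6 third-stops = 2 stops.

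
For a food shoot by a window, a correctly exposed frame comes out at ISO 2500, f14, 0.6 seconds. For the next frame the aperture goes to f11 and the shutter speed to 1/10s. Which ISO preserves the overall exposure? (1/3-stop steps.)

ISO 10000

Aperture: f/14 → f/13 → f/11 — 2/3 stop wider (brighter).
Shutter speed: 0.6 → 0.5 → 0.4 → 0.3 → 1/4 → 1/5 → 1/6 → 1/8 → 1/10 — 2 2/3 stops faster (darker).
Net change so far: 2 stops darker. Offset with the ISO: 2500 → 3200 → 4000 → 5000 → 6400 → 8000 → 10000.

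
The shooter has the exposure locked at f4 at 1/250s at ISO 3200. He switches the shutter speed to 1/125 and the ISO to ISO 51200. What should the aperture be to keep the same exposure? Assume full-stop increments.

Shutter speed: 1/250 → 1/125 — 1 stop longer (brighter).
ISO: 3200 → 6400 → 12800 → 25600 → 51200 — 4 stops higher (brighter).
Net change so far: 5 stops brighter. Offset with the aperture: f/4 → f/5.6 → f/8 → f/11 → f/16 → f/22.

f/22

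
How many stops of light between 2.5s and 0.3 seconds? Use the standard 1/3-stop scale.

3 stops

2.5 → 2 → 1.6 → 1.3 → 1 → 0.8 → 0.6 → 0.5 → 0.4 → 0.3 — count the steps: 9 third-stops = 3 stops.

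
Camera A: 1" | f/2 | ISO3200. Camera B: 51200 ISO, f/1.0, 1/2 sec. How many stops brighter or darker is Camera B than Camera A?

5 stops brighter

Aperture: f/2 → f/1.4 → f/1.0 — 2 stops wider (brighter).
Shutter speed: 1 → 1/2 — 1 stop shorter (darker).
ISO: 3200 → 6400 → 12800 → 25600 → 51200 — 4 stops higher (brighter).
Net: +2 −1 +4 = +5 stops.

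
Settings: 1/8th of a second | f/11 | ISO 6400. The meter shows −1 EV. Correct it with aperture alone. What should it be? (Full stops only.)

f/8

Underexposed by 1 stop → need 1 stop brighter.
Aperture: f/11 → f/8.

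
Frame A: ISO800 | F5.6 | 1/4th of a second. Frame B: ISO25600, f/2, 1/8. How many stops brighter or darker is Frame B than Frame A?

7 stops brighter

Aperture: f/5.6 → f/4 → f/2.8 → f/2 — 3 stops larger aperture (brighter).
Shutter speed: 1/4 → 1/8 — 1 stop shorter (darker).
ISO: 800 → 1600 → 3200 → 6400 → 12800 → 25600 — 5 stops raised (brighter).
Net: +3 −1 +5 = +7 stops.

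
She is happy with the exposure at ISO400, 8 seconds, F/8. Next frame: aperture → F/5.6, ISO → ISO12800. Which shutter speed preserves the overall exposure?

Aperture: f/8 → f/5.6 — 1 stop opened up (brighter).
ISO: 400 → 800 → 1600 → 3200 → 6400 → 12800 — 5 stops higher (brighter).
Net change so far: 6 stops brighter. Offset with the shutter speed: 8 → 4 → 2 → 1 → 1/2 → 1/4 → 1/8.

1/8s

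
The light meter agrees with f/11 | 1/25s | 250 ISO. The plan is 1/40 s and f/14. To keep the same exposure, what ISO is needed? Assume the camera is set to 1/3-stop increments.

ISO 640

Shutter speed: 1/25 → 1/30 → 1/40 — 2/3 stop shorter (darker).
Aperture: f/11 → f/13 → f/14 — 2/3 stop stopped down (darker).
Net change so far: 1 1/3 stops darker. Offset with the ISO: 250 → 320 → 400 → 500 → 640.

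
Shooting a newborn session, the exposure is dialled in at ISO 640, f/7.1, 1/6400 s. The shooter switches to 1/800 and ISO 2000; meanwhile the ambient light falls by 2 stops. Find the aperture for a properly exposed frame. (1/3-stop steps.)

f/18

Scene light: 2 stops darker.
Shutter speed: 1/6400 → 1/5000 → 1/4000 → 1/3200 → 1/2500 → 1/2000 → 1/1600 → 1/1250 → 1/1000 → 1/800 — 3 stops longer (brighter).
ISO: 640 → 800 → 1000 → 1250 → 1600 → 2000 — 1 2/3 stops higher (brighter).
Net so far: 2 2/3 stops brighter. Aperture: f/7.1 → f/8 → f/9 → f/10 → f/11 → f/13 → f/14 → f/16 → f/18.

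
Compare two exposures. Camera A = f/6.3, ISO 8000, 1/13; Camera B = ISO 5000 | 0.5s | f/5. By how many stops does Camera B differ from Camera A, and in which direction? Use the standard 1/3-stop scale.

2 2/3 stops brighter

Aperture: f/6.3 → f/5.6 → f/5 — 2/3 stop wider (brighter).
Shutter speed: 1/13 → 1/10 → 1/8 → 1/6 → 1/5 → 1/4 → 0.3 → 0.4 → 0.5 — 2 2/3 stops slower (brighter).
ISO: 8000 → 6400 → 5000 — 2/3 stop dropped (darker).
Net: +2/3 +2 2/3 −2/3 = +2 2/3 stops.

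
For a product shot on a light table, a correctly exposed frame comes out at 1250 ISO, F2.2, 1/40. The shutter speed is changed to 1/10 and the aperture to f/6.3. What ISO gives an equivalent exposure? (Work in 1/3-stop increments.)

Shutter speed: 1/40 → 1/30 → 1/25 → 1/20 → 1/15 → 1/13 → 1/10 — 2 stops longer (brighter).
Aperture: f/2.2 → f/2.5 → f/2.8 → f/3.2 → f/3.5 → f/4 → f/4.5 → f/5 → f/5.6 → f/6.3 — 3 stops smaller aperture (darker).
Net change so far: 1 stop darker. Offset with the ISO: 1250 → 1600 → 2000 → 2500.

ISO 2500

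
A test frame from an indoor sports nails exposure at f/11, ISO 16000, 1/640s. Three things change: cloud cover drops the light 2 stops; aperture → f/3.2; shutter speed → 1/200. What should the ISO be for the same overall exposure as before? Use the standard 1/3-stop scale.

Scene light: 2 stops darker.
Aperture: f/11 → f/10 → f/9 → f/8 → f/7.1 → f/6.3 → f/5.6 → f/5 → f/4.5 → f/4 → f/3.5 → f/3.2 — 3 2/3 stops larger aperture (brighter).
Shutter speed: 1/640 → 1/500 → 1/400 → 1/320 → 1/250 → 1/200 — 1 2/3 stops slower (brighter).
Net so far: 3 1/3 stops brighter. ISO: 16000 → 12800 → 10000 → 8000 → 6400 → 5000 → 4000 → 3200 → 2500 → 2000 → 1600.

ISO 1600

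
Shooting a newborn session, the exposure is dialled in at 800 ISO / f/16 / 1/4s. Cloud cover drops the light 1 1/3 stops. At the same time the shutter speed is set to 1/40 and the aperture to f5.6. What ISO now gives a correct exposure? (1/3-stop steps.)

Scene light: 1 1/3 stops darker.
Shutter speed: 1/4 → 1/5 → 1/6 → 1/8 → 1/10 → 1/13 → 1/15 → 1/20 → 1/25 → 1/30 → 1/40 — 3 1/3 stops shorter (darker).
Aperture: f/16 → f/14 → f/13 → f/11 → f/10 → f/9 → f/8 → f/7.1 → f/6.3 → f/5.6 — 3 stops wider (brighter).
Net so far: 1 2/3 stops darker. ISO: 800 → 1000 → 1250 → 1600 → 2000 → 2500.

ISO 2500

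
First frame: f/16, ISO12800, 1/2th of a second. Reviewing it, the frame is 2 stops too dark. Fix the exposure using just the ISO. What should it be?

ISO 51200

Underexposed by 2 stops → need 2 stops brighter.
ISO: 12800 → 25600 → 51200.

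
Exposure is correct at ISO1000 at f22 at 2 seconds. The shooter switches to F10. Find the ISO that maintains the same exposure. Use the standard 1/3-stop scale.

Aperture: f/22 → f/20 → f/18 → f/16 → f/14 → f/13 → f/11 → f/10 — 2 1/3 stops larger aperture (brighter).
Need 2 1/3 stops darker from the ISO: 1000 → 800 → 640 → 500 → 400 → 320 → 250 → 200.

ISO 200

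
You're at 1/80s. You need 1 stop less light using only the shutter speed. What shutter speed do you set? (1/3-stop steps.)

Shutter speed: 1/80 → 1/100 → 1/125 → 1/160 — 1 stop shorter (darker).

1/160s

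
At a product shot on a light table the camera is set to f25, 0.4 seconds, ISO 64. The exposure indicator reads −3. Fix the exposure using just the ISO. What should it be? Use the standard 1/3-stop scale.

ISO 500

Underexposed by 3 stops → need 3 stops brighter.
ISO: 64 → 80 → 100 → 125 → 160 → 200 → 250 → 320 → 400 → 500.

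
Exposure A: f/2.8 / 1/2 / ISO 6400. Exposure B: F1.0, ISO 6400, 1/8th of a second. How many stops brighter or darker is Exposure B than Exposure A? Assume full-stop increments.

Aperture: f/2.8 → f/2 → f/1.4 → f/1.0 — 3 stops larger aperture (brighter).
Shutter speed: 1/2 → 1/4 → 1/8 — 2 stops shorter (darker).
ISO: unchanged.
Net: +3 −2 = +1 stop.

1 stop brighter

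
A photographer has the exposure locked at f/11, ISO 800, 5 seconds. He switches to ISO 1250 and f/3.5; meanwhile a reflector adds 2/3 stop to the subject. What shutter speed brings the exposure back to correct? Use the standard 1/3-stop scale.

Scene light: 2/3 stop brighter.
ISO: 800 → 1000 → 1250 — 2/3 stop higher (brighter).
Aperture: f/11 → f/10 → f/9 → f/8 → f/7.1 → f/6.3 → f/5.6 → f/5 → f/4.5 → f/4 → f/3.5 — 3 1/3 stops wider (brighter).
Net so far: 4 2/3 stops brighter. Shutter speed: 5 → 4 → 3.2 → 2.5 → 2 → 1.6 → 1.3 → 1 → 0.8 → 0.6 → 0.5 → 0.4 → 0.3 → 1/4 → 1/5.

1/5s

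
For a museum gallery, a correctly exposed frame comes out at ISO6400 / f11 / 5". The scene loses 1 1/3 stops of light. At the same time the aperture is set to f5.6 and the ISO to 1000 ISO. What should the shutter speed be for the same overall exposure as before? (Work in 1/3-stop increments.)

Scene light: 1 1/3 stops darker.
Aperture: f/11 → f/10 → f/9 → f/8 → f/7.1 → f/6.3 → f/5.6 — 2 stops larger aperture (brighter).
ISO: 6400 → 5000 → 4000 → 3200 → 2500 → 2000 → 1600 → 1250 → 1000 — 2 2/3 stops dropped (darker).
Net so far: 2 stops darker. Shutter speed: 5 → 6 → 8 → 10 → 13 → 15 → 20.

20 s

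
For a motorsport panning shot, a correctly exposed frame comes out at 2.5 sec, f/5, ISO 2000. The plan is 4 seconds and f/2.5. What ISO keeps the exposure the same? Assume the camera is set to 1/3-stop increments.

Shutter speed: 2.5 → 3.2 → 4 — 2/3 stop longer (brighter).
Aperture: f/5 → f/4.5 → f/4 → f/3.5 → f/3.2 → f/2.8 → f/2.5 — 2 stops opened up (brighter).
Net change so far: 2 2/3 stops brighter. Offset with the ISO: 2000 → 1600 → 1250 → 1000 → 800 → 640 → 500 → 400 → 320.

ISO 320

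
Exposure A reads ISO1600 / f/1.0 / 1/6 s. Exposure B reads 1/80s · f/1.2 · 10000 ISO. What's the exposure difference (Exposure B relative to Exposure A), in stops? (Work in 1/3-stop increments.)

Aperture: f/1.0 → f/1.1 → f/1.2 — 2/3 stop stopped down (darker).
Shutter speed: 1/6 → 1/8 → 1/10 → 1/13 → 1/15 → 1/20 → 1/25 → 1/30 → 1/40 → 1/50 → 1/60 → 1/80 — 3 2/3 stops faster (darker).
ISO: 1600 → 2000 → 2500 → 3200 → 4000 → 5000 → 6400 → 8000 → 10000 — 2 2/3 stops raised (brighter).
Net: −2/3 −3 2/3 +2 2/3 = −1 2/3 stops.

1 2/3 stops darker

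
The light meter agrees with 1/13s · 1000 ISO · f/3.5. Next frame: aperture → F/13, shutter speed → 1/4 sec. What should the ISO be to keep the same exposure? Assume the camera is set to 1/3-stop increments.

Aperture: f/3.5 → f/4 → f/4.5 → f/5 → f/5.6 → f/6.3 → f/7.1 → f/8 → f/9 → f/10 → f/11 → f/13 — 3 2/3 stops narrower (darker).
Shutter speed: 1/13 → 1/10 → 1/8 → 1/6 → 1/5 → 1/4 — 1 2/3 stops slower (brighter).
Net change so far: 2 stops darker. Offset with the ISO: 1000 → 1250 → 1600 → 2000 → 2500 → 3200 → 4000.

ISO 4000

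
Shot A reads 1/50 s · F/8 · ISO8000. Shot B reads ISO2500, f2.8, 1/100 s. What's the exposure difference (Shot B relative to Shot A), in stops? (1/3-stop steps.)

Aperture: f/8 → f/7.1 → f/6.3 → f/5.6 → f/5 → f/4.5 → f/4 → f/3.5 → f/3.2 → f/2.8 — 3 stops larger aperture (brighter).
Shutter speed: 1/50 → 1/60 → 1/80 → 1/100 — 1 stop faster (darker).
ISO: 8000 → 6400 → 5000 → 4000 → 3200 → 2500 — 1 2/3 stops dropped (darker).
Net: +3 −1 −1 2/3 = +1/3 stops.

1/3 stop brighter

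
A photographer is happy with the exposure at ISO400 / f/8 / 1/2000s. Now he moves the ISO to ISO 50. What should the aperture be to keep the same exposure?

f/2.8

ISO: 400 → 200 → 100 → 50 — 3 stops lower (darker).
Need 3 stops brighter from the aperture: f/8 → f/5.6 → f/4 → f/2.8.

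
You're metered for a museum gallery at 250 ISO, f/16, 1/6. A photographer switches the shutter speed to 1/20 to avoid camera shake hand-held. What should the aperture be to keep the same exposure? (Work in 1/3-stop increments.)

f/9

Shutter speed: 1/6 → 1/8 → 1/10 → 1/13 → 1/15 → 1/20 — 1 2/3 stops shorter (darker).
Need 1 2/3 stops brighter from the aperture: f/16 → f/14 → f/13 → f/11 → f/10 → f/9.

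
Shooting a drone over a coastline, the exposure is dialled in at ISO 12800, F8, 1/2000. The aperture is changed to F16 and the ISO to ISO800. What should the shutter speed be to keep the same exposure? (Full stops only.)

Aperture: f/8 → f/11 → f/16 — 2 stops smaller aperture (darker).
ISO: 12800 → 6400 → 3200 → 1600 → 800 — 4 stops dropped (darker).
Net change so far: 6 stops darker. Offset with the shutter speed: 1/2000 → 1/1000 → 1/500 → 1/250 → 1/125 → 1/60 → 1/30.

1/30s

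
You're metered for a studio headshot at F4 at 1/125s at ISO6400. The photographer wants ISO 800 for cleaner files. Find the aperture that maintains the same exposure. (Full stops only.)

ISO: 6400 → 3200 → 1600 → 800 — 3 stops dropped (darker).
Need 3 stops brighter from the aperture: f/4 → f/2.8 → f/2 → f/1.4.

f/1.4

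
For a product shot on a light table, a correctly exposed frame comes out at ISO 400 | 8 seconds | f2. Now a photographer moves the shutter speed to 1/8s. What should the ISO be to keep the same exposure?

Shutter speed: 8 → 4 → 2 → 1 → 1/2 → 1/4 → 1/8 — 6 stops faster (darker).
Need 6 stops brighter from the ISO: 400 → 800 → 1600 → 3200 → 6400 → 12800 → 25600.

ISO 25600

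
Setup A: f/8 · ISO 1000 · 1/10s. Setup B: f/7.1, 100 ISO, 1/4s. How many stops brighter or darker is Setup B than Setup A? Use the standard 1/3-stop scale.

Aperture: f/8 → f/7.1 — 1/3 stop larger aperture (brighter).
Shutter speed: 1/10 → 1/8 → 1/6 → 1/5 → 1/4 — 1 1/3 stops longer (brighter).
ISO: 1000 → 800 → 640 → 500 → 400 → 320 → 250 → 200 → 160 → 125 → 100 — 3 1/3 stops dropped (darker).
Net: +1/3 +1 1/3 −3 1/3 = −1 2/3 stops.

1 2/3 stops darker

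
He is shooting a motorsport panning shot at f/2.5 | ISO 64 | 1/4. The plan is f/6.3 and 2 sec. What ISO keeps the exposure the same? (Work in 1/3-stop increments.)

Aperture: f/2.5 → f/2.8 → f/3.2 → f/3.5 → f/4 → f/4.5 → f/5 → f/5.6 → f/6.3 — 2 2/3 stops smaller aperture (darker).
Shutter speed: 1/4 → 0.3 → 0.4 → 0.5 → 0.6 → 0.8 → 1 → 1.3 → 1.6 → 2 — 3 stops longer (brighter).
Net change so far: 1/3 stop brighter. Offset with the ISO: 64 → 50.

ISO 50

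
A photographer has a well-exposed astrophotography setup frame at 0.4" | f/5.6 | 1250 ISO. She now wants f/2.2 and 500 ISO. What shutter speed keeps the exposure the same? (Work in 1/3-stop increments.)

1/6s

Aperture: f/5.6 → f/5 → f/4.5 → f/4 → f/3.5 → f/3.2 → f/2.8 → f/2.5 → f/2.2 — 2 2/3 stops wider (brighter).
ISO: 1250 → 1000 → 800 → 640 → 500 — 1 1/3 stops lower (darker).
Net change so far: 1 1/3 stops brighter. Offset with the shutter speed: 0.4 → 0.3 → 1/4 → 1/5 → 1/6.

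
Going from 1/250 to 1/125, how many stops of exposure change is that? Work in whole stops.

1 stop

1/250 → 1/125 — count the steps: 1 stop.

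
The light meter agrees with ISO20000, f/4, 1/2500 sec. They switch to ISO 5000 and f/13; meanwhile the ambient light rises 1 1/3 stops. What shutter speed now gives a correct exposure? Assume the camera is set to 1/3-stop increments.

1/160s

Scene light: 1 1/3 stops brighter.
ISO: 20000 → 16000 → 12800 → 10000 → 8000 → 6400 → 5000 — 2 stops lower (darker).
Aperture: f/4 → f/4.5 → f/5 → f/5.6 → f/6.3 → f/7.1 → f/8 → f/9 → f/10 → f/11 → f/13 — 3 1/3 stops stopped down (darker).
Net so far: 4 stops darker. Shutter speed: 1/2500 → 1/2000 → 1/1600 → 1/1250 → 1/1000 → 1/800 → 1/640 → 1/500 → 1/400 → 1/320 → 1/250 → 1/200 → 1/160.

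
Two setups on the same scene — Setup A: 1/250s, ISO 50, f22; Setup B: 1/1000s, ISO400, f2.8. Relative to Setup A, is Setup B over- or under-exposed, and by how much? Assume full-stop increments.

Aperture: f/22 → f/16 → f/11 → f/8 → f/5.6 → f/4 → f/2.8 — 6 stops opened up (brighter).
Shutter speed: 1/250 → 1/500 → 1/1000 — 2 stops faster (darker).
ISO: 50 → 100 → 200 → 400 — 3 stops higher (brighter).
Net: +6 −2 +3 = +7 stops.

7 stops brighter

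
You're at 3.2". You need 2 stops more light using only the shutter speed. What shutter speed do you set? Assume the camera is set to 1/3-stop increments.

Shutter speed: 3.2 → 4 → 5 → 6 → 8 → 10 → 13 — 2 stops longer (brighter).

13 s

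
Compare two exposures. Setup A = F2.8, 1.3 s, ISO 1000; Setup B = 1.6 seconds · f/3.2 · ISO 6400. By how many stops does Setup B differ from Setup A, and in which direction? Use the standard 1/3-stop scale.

Aperture: f/2.8 → f/3.2 — 1/3 stop smaller aperture (darker).
Shutter speed: 1.3 → 1.6 — 1/3 stop longer (brighter).
ISO: 1000 → 1250 → 1600 → 2000 → 2500 → 3200 → 4000 → 5000 → 6400 — 2 2/3 stops higher (brighter).
Net: −1/3 +1/3 +2 2/3 = +2 2/3 stops.

2 2/3 stops brighter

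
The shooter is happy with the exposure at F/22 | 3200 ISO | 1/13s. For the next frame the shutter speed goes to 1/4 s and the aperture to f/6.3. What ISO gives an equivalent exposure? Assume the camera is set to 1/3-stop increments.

ISO 80

Shutter speed: 1/13 → 1/10 → 1/8 → 1/6 → 1/5 → 1/4 — 1 2/3 stops longer (brighter).
Aperture: f/22 → f/20 → f/18 → f/16 → f/14 → f/13 → f/11 → f/10 → f/9 → f/8 → f/7.1 → f/6.3 — 3 2/3 stops larger aperture (brighter).
Net change so far: 5 1/3 stops brighter. Offset with the ISO: 3200 → 2500 → 2000 → 1600 → 1250 → 1000 → 800 → 640 → 500 → 400 → 320 → 250 → 200 → 160 → 125 → 100 → 80.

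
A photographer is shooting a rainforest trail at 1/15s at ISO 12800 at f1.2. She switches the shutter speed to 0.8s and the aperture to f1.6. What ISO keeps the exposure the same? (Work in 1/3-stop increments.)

Shutter speed: 1/15 → 1/13 → 1/10 → 1/8 → 1/6 → 1/5 → 1/4 → 0.3 → 0.4 → 0.5 → 0.6 → 0.8 — 3 2/3 stops longer (brighter).
Aperture: f/1.2 → f/1.4 → f/1.6 — 2/3 stop smaller aperture (darker).
Net change so far: 3 stops brighter. Offset with the ISO: 12800 → 10000 → 8000 → 6400 → 5000 → 4000 → 3200 → 2500 → 2000 → 1600.

ISO 1600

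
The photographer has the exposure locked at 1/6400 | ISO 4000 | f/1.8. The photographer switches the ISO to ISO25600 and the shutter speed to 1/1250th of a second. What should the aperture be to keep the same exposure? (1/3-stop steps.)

f/10

ISO: 4000 → 5000 → 6400 → 8000 → 10000 → 12800 → 16000 → 20000 → 25600 — 2 2/3 stops higher (brighter).
Shutter speed: 1/6400 → 1/5000 → 1/4000 → 1/3200 → 1/2500 → 1/2000 → 1/1600 → 1/1250 — 2 1/3 stops longer (brighter).
Net change so far: 5 stops brighter. Offset with the aperture: f/1.8 → f/2 → f/2.2 → f/2.5 → f/2.8 → f/3.2 → f/3.5 → f/4 → f/4.5 → f/5 → f/5.6 → f/6.3 → f/7.1 → f/8 → f/9 → f/10.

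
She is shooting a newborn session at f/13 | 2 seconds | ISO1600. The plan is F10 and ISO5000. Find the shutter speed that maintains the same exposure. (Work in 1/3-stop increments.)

0.4 s

Aperture: f/13 → f/11 → f/10 — 2/3 stop wider (brighter).
ISO: 1600 → 2000 → 2500 → 3200 → 4000 → 5000 — 1 2/3 stops raised (brighter).
Net change so far: 2 1/3 stops brighter. Offset with the shutter speed: 2 → 1.6 → 1.3 → 1 → 0.8 → 0.6 → 0.5 → 0.4.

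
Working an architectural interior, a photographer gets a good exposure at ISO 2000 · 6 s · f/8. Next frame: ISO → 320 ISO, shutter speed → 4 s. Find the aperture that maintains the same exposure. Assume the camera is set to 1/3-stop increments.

ISO: 2000 → 1600 → 1250 → 1000 → 800 → 640 → 500 → 400 → 320 — 2 2/3 stops lower (darker).
Shutter speed: 6 → 5 → 4 — 2/3 stop faster (darker).
Net change so far: 3 1/3 stops darker. Offset with the aperture: f/8 → f/7.1 → f/6.3 → f/5.6 → f/5 → f/4.5 → f/4 → f/3.5 → f/3.2 → f/2.8 → f/2.5.

f/2.5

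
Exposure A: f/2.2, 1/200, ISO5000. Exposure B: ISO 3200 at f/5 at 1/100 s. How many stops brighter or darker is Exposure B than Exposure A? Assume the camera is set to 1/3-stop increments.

2 stops darker

Aperture: f/2.2 → f/2.5 → f/2.8 → f/3.2 → f/3.5 → f/4 → f/4.5 → f/5 — 2 1/3 stops stopped down (darker).
Shutter speed: 1/200 → 1/160 → 1/125 → 1/100 — 1 stop slower (brighter).
ISO: 5000 → 4000 → 3200 — 2/3 stop dropped (darker).
Net: −2 1/3 +1 −2/3 = −2 stops.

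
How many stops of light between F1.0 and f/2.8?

3 stops

f/1.0 → f/1.4 → f/2 → f/2.8 — count the steps: 3 stops.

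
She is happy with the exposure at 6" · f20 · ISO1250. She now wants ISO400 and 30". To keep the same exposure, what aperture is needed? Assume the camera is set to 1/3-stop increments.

f/25

ISO: 1250 → 1000 → 800 → 640 → 500 → 400 — 1 2/3 stops lower (darker).
Shutter speed: 6 → 8 → 10 → 13 → 15 → 20 → 25 → 30 — 2 1/3 stops slower (brighter).
Net change so far: 2/3 stop brighter. Offset with the aperture: f/20 → f/22 → f/25.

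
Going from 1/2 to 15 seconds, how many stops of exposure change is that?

5 stops

1/2 → 1 → 2 → 4 → 8 → 15 — count the steps: 5 stops.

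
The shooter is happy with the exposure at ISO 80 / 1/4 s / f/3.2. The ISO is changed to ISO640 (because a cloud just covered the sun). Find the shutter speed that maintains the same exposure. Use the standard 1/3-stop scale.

ISO: 80 → 100 → 125 → 160 → 200 → 250 → 320 → 400 → 500 → 640 — 3 stops higher (brighter).
Need 3 stops darker from the shutter speed: 1/4 → 1/5 → 1/6 → 1/8 → 1/10 → 1/13 → 1/15 → 1/20 → 1/25 → 1/30.

1/30s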